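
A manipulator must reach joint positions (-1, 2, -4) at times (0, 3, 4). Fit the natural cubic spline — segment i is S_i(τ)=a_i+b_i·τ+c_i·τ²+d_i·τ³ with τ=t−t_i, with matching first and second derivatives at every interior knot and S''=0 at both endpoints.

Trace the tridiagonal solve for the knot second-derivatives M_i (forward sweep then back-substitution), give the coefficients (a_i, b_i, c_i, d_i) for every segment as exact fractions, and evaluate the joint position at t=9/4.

Δ: Δ0=1, Δ1=-6
row 1: diag=8, rhs=-42; c'=1/8, d'=-21/4
back: M1=-21/4
M: M0=0, M1=-21/4, M2=0
seg 0: a=-1, c=M0/2=0, d=(M1−M0)/(6·3)=-7/24, b=Δ0−h0·(2M0+M1)/6=29/8
seg 1: a=2, c=M1/2=-21/8, d=(M2−M1)/(6·1)=7/8, b=Δ1−h1·(2M1+M2)/6=-17/4
t_q=9/4 → seg 0, τ=9/4; S=-1+29/8·τ+0·τ²+-7/24·τ³=1963/512

  seg 0: a=-1 b=29/8 c=0 d=-7/24
  seg 1: a=2 b=-17/4 c=-21/8 d=7/8
S(9/4) = 1963/512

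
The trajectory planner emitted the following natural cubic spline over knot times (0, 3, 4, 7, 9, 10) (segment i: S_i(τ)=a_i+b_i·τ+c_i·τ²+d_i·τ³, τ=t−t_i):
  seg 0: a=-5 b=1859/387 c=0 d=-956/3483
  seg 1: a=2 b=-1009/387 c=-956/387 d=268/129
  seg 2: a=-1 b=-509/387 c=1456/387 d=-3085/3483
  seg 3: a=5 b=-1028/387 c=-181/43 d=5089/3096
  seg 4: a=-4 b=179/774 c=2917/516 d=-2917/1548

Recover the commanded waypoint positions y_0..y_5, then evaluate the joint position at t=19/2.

y_0 = S_0(0) = a_0 = -5
y_1 = S_1(0) = a_1 = 2
y_2 = S_2(0) = a_2 = -1
y_3 = S_3(0) = a_3 = 5
y_4 = S_4(0) = a_4 = -4
y_5 = S_4(1) = 0
t_q=19/2 is in segment 4 (τ=1/2); S_4(τ)=-11173/4128

y_0=-5 y_1=2 y_2=-1 y_3=5 y_4=-4 y_5=0
S(19/2) = -11173/4128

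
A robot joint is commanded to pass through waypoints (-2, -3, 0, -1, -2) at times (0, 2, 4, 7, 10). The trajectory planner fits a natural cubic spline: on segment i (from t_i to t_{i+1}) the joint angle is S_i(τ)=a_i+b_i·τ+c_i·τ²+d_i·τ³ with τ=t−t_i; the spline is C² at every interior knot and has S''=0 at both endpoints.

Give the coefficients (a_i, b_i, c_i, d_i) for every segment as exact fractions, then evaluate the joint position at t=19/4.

  seg 0: a=-2 b=-17/15 c=0 d=19/120
  seg 1: a=-3 b=23/30 c=19/20 d=-7/24
  seg 2: a=0 b=16/15 c=-4/5 d=1/9
  seg 3: a=-1 b=-11/15 c=1/5 d=-1/45
S(19/4) = 127/320

Δ: Δ0=-1/2, Δ1=3/2, Δ2=-1/3, Δ3=-1/3
row 1: diag=8, rhs=12; c'=1/4, d'=3/2
row 2: denom=10−2·1/4=19/2; d'=(-11−2·3/2)/(19/2)=-28/19
row 3: denom=12−3·6/19=210/19; d'=(0−3·-28/19)/(210/19)=2/5
back: M3=2/5
back: M2=-28/19−6/19·2/5=-8/5
back: M1=3/2−1/4·-8/5=19/10
M: M0=0, M1=19/10, M2=-8/5, M3=2/5, M4=0
seg 0: a=-2, c=M0/2=0, d=(M1−M0)/(6·2)=19/120, b=Δ0−h0·(2M0+M1)/6=-17/15
seg 1: a=-3, c=M1/2=19/20, d=(M2−M1)/(6·2)=-7/24, b=Δ1−h1·(2M1+M2)/6=23/30
seg 2: a=0, c=M2/2=-4/5, d=(M3−M2)/(6·3)=1/9, b=Δ2−h2·(2M2+M3)/6=16/15
seg 3: a=-1, c=M3/2=1/5, d=(M4−M3)/(6·3)=-1/45, b=Δ3−h3·(2M3+M4)/6=-11/15
t_q=19/4 → seg 2, τ=3/4; S=0+16/15·τ+-4/5·τ²+1/9·τ³=127/320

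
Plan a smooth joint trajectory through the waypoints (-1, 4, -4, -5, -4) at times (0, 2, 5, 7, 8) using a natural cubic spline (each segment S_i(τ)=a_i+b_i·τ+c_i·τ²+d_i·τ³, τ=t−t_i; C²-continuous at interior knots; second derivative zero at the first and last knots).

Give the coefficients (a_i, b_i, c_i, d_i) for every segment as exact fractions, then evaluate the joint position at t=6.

Δ: Δ0=5/2, Δ1=-8/3, Δ2=-1/2, Δ3=1
row 1: diag=10, rhs=-31; c'=3/10, d'=-31/10
row 2: denom=10−3·3/10=91/10; d'=(13−3·-31/10)/(91/10)=223/91
row 3: denom=6−2·20/91=506/91; d'=(9−2·223/91)/(506/91)=373/506
back: M3=373/506
back: M2=223/91−20/91·373/506=579/253
back: M1=-31/10−3/10·579/253=-958/253
M: M0=0, M1=-958/253, M2=579/253, M3=373/506, M4=0
seg 0: a=-1, c=M0/2=0, d=(M1−M0)/(6·2)=-479/1518, b=Δ0−h0·(2M0+M1)/6=5711/1518
seg 1: a=4, c=M1/2=-479/253, d=(M2−M1)/(6·3)=1537/4554, b=Δ1−h1·(2M1+M2)/6=-37/1518
seg 2: a=-4, c=M2/2=579/506, d=(M3−M2)/(6·2)=-785/6072, b=Δ2−h2·(2M2+M3)/6=-1724/759
seg 3: a=-5, c=M3/2=373/1012, d=(M4−M3)/(6·1)=-373/3036, b=Δ3−h3·(2M3+M4)/6=1145/1518
t_q=6 → seg 2, τ=1; S=-4+-1724/759·τ+579/506·τ²+-785/6072·τ³=-10639/2024

  seg 0: a=-1 b=5711/1518 c=0 d=-479/1518
  seg 1: a=4 b=-37/1518 c=-479/253 d=1537/4554
  seg 2: a=-4 b=-1724/759 c=579/506 d=-785/6072
  seg 3: a=-5 b=1145/1518 c=373/1012 d=-373/3036
S(6) = -10639/2024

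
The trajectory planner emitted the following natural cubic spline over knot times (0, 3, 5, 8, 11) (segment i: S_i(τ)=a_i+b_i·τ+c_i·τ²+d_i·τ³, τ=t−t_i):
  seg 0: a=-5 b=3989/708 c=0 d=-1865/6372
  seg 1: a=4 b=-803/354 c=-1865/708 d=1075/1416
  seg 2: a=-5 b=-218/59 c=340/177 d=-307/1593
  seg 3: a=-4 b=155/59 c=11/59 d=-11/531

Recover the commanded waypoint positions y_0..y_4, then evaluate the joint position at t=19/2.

y_0=-5 y_1=4 y_2=-5 y_3=-4 y_4=5
S(19/2) = 137/472

y_0 = S_0(0) = a_0 = -5
y_1 = S_1(0) = a_1 = 4
y_2 = S_2(0) = a_2 = -5
y_3 = S_3(0) = a_3 = -4
y_4 = S_3(3) = 5
t_q=19/2 is in segment 3 (τ=3/2); S_3(τ)=137/472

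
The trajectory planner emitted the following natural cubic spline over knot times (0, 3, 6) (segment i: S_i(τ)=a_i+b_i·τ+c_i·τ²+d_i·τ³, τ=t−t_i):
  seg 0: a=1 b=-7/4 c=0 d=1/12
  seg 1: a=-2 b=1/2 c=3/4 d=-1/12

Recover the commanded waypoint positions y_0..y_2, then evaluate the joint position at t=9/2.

y_0 = S_0(0) = a_0 = 1
y_1 = S_1(0) = a_1 = -2
y_2 = S_1(3) = 4
t_q=9/2 is in segment 1 (τ=3/2); S_1(τ)=5/32

y_0=1 y_1=-2 y_2=4
S(9/2) = 5/32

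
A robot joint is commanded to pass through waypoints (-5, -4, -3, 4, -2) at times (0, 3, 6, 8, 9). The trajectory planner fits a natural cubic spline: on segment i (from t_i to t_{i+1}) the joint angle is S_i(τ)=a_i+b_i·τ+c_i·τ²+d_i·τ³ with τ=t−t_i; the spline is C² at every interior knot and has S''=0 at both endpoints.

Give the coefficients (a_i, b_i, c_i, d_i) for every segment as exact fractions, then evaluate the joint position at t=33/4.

  seg 0: a=-5 b=274/309 c=0 d=-19/309
  seg 1: a=-4 b=-239/309 c=-57/103 d=95/309
  seg 2: a=-3 b=1300/309 c=228/103 d=-3173/2472
  seg 3: a=4 b=-1447/618 c=-2261/412 d=2261/1236
S(33/4) = 81747/26368

Δ: Δ0=1/3, Δ1=1/3, Δ2=7/2, Δ3=-6
row 1: diag=12, rhs=0; c'=1/4, d'=0
row 2: denom=10−3·1/4=37/4; d'=(19−3·0)/(37/4)=76/37
row 3: denom=6−2·8/37=206/37; d'=(-57−2·76/37)/(206/37)=-2261/206
back: M3=-2261/206
back: M2=76/37−8/37·-2261/206=456/103
back: M1=0−1/4·456/103=-114/103
M: M0=0, M1=-114/103, M2=456/103, M3=-2261/206, M4=0
seg 0: a=-5, c=M0/2=0, d=(M1−M0)/(6·3)=-19/309, b=Δ0−h0·(2M0+M1)/6=274/309
seg 1: a=-4, c=M1/2=-57/103, d=(M2−M1)/(6·3)=95/309, b=Δ1−h1·(2M1+M2)/6=-239/309
seg 2: a=-3, c=M2/2=228/103, d=(M3−M2)/(6·2)=-3173/2472, b=Δ2−h2·(2M2+M3)/6=1300/309
seg 3: a=4, c=M3/2=-2261/412, d=(M4−M3)/(6·1)=2261/1236, b=Δ3−h3·(2M3+M4)/6=-1447/618
t_q=33/4 → seg 3, τ=1/4; S=4+-1447/618·τ+-2261/412·τ²+2261/1236·τ³=81747/26368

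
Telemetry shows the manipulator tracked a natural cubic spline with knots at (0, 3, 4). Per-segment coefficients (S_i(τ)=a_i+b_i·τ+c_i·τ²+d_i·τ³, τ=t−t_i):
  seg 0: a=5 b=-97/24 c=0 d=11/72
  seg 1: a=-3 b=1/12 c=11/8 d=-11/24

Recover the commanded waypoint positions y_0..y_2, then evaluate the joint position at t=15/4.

y_0=5 y_1=-3 y_2=-2
S(15/4) = -1207/512

y_0 = S_0(0) = a_0 = 5
y_1 = S_1(0) = a_1 = -3
y_2 = S_1(1) = -2
t_q=15/4 is in segment 1 (τ=3/4); S_1(τ)=-1207/512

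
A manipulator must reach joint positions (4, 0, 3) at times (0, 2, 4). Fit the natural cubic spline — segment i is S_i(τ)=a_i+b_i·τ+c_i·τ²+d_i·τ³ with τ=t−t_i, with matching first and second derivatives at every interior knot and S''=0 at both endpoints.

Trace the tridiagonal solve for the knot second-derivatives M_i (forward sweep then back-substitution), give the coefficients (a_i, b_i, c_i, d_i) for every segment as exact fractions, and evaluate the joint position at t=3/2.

Δ: Δ0=-2, Δ1=3/2
row 1: diag=8, rhs=21; c'=1/4, d'=21/8
back: M1=21/8
M: M0=0, M1=21/8, M2=0
seg 0: a=4, c=M0/2=0, d=(M1−M0)/(6·2)=7/32, b=Δ0−h0·(2M0+M1)/6=-23/8
seg 1: a=0, c=M1/2=21/16, d=(M2−M1)/(6·2)=-7/32, b=Δ1−h1·(2M1+M2)/6=-1/4
t_q=3/2 → seg 0, τ=3/2; S=4+-23/8·τ+0·τ²+7/32·τ³=109/256

  seg 0: a=4 b=-23/8 c=0 d=7/32
  seg 1: a=0 b=-1/4 c=21/16 d=-7/32
S(3/2) = 109/256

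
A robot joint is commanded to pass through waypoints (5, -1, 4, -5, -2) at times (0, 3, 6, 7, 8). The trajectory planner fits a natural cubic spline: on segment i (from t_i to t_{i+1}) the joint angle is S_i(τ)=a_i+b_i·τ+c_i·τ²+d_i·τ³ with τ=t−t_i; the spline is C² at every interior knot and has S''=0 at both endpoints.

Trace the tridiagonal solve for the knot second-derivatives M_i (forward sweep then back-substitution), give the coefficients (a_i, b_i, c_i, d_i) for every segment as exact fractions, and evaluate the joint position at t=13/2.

  seg 0: a=5 b=-215/48 c=0 d=119/432
  seg 1: a=-1 b=71/24 c=119/48 d=-419/432
  seg 2: a=4 b=-401/48 c=-25/4 d=269/48
  seg 3: a=-5 b=-97/24 c=169/16 d=-169/48
S(13/2) = -133/128

Δ: Δ0=-2, Δ1=5/3, Δ2=-9, Δ3=3
row 1: diag=12, rhs=22; c'=1/4, d'=11/6
row 2: denom=8−3·1/4=29/4; d'=(-64−3·11/6)/(29/4)=-278/29
row 3: denom=4−1·4/29=112/29; d'=(72−1·-278/29)/(112/29)=169/8
back: M3=169/8
back: M2=-278/29−4/29·169/8=-25/2
back: M1=11/6−1/4·-25/2=119/24
M: M0=0, M1=119/24, M2=-25/2, M3=169/8, M4=0
seg 0: a=5, c=M0/2=0, d=(M1−M0)/(6·3)=119/432, b=Δ0−h0·(2M0+M1)/6=-215/48
seg 1: a=-1, c=M1/2=119/48, d=(M2−M1)/(6·3)=-419/432, b=Δ1−h1·(2M1+M2)/6=71/24
seg 2: a=4, c=M2/2=-25/4, d=(M3−M2)/(6·1)=269/48, b=Δ2−h2·(2M2+M3)/6=-401/48
seg 3: a=-5, c=M3/2=169/16, d=(M4−M3)/(6·1)=-169/48, b=Δ3−h3·(2M3+M4)/6=-97/24
t_q=13/2 → seg 2, τ=1/2; S=4+-401/48·τ+-25/4·τ²+269/48·τ³=-133/128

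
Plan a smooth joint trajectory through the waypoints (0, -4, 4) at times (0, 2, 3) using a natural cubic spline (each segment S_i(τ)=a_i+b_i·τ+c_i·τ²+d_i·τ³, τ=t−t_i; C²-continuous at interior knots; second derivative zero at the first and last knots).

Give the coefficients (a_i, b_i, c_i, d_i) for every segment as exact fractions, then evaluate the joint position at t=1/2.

Δ: Δ0=-2, Δ1=8
row 1: diag=6, rhs=60; c'=1/6, d'=10
back: M1=10
M: M0=0, M1=10, M2=0
seg 0: a=0, c=M0/2=0, d=(M1−M0)/(6·2)=5/6, b=Δ0−h0·(2M0+M1)/6=-16/3
seg 1: a=-4, c=M1/2=5, d=(M2−M1)/(6·1)=-5/3, b=Δ1−h1·(2M1+M2)/6=14/3
t_q=1/2 → seg 0, τ=1/2; S=0+-16/3·τ+0·τ²+5/6·τ³=-41/16

  seg 0: a=0 b=-16/3 c=0 d=5/6
  seg 1: a=-4 b=14/3 c=5 d=-5/3
S(1/2) = -41/16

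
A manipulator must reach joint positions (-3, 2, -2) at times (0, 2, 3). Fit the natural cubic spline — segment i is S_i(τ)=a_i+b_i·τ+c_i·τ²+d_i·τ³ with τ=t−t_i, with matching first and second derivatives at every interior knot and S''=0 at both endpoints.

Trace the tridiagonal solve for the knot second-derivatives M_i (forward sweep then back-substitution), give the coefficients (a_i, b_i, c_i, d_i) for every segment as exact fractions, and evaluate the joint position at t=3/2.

Δ: Δ0=5/2, Δ1=-4
row 1: diag=6, rhs=-39; c'=1/6, d'=-13/2
back: M1=-13/2
M: M0=0, M1=-13/2, M2=0
seg 0: a=-3, c=M0/2=0, d=(M1−M0)/(6·2)=-13/24, b=Δ0−h0·(2M0+M1)/6=14/3
seg 1: a=2, c=M1/2=-13/4, d=(M2−M1)/(6·1)=13/12, b=Δ1−h1·(2M1+M2)/6=-11/6
t_q=3/2 → seg 0, τ=3/2; S=-3+14/3·τ+0·τ²+-13/24·τ³=139/64

  seg 0: a=-3 b=14/3 c=0 d=-13/24
  seg 1: a=2 b=-11/6 c=-13/4 d=13/12
S(3/2) = 139/64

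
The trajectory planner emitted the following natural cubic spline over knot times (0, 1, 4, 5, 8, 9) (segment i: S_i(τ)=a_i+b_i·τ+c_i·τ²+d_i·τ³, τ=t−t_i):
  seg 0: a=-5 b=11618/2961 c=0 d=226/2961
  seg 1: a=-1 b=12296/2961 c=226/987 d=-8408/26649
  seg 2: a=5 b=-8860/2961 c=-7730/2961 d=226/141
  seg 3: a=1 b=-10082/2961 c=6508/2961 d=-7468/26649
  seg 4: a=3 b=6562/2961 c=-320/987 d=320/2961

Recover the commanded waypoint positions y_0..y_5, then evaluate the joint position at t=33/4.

y_0 = S_0(0) = a_0 = -5
y_1 = S_1(0) = a_1 = -1
y_2 = S_2(0) = a_2 = 5
y_3 = S_3(0) = a_3 = 1
y_4 = S_4(0) = a_4 = 3
y_5 = S_4(1) = 5
t_q=33/4 is in segment 4 (τ=1/4); S_4(τ)=997/282

y_0=-5 y_1=-1 y_2=5 y_3=1 y_4=3 y_5=5
S(33/4) = 997/282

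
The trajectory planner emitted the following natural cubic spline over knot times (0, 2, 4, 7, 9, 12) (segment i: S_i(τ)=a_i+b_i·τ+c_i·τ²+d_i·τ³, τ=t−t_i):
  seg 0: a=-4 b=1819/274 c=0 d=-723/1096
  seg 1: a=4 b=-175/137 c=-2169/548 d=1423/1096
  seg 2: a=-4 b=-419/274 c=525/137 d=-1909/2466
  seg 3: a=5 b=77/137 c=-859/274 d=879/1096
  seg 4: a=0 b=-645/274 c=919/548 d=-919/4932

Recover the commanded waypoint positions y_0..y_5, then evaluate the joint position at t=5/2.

y_0 = S_0(0) = a_0 = -4
y_1 = S_1(0) = a_1 = 4
y_2 = S_2(0) = a_2 = -4
y_3 = S_3(0) = a_3 = 5
y_4 = S_4(0) = a_4 = 0
y_5 = S_4(3) = 3
t_q=5/2 is in segment 1 (τ=1/2); S_1(τ)=22219/8768

y_0=-4 y_1=4 y_2=-4 y_3=5 y_4=0 y_5=3
S(5/2) = 22219/8768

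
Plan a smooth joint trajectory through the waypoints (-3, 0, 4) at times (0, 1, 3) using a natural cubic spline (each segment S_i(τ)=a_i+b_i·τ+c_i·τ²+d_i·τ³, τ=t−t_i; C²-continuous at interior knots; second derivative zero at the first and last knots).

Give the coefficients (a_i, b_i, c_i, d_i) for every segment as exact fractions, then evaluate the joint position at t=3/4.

Δ: Δ0=3, Δ1=2
row 1: diag=6, rhs=-6; c'=1/3, d'=-1
back: M1=-1
M: M0=0, M1=-1, M2=0
seg 0: a=-3, c=M0/2=0, d=(M1−M0)/(6·1)=-1/6, b=Δ0−h0·(2M0+M1)/6=19/6
seg 1: a=0, c=M1/2=-1/2, d=(M2−M1)/(6·2)=1/12, b=Δ1−h1·(2M1+M2)/6=8/3
t_q=3/4 → seg 0, τ=3/4; S=-3+19/6·τ+0·τ²+-1/6·τ³=-89/128

  seg 0: a=-3 b=19/6 c=0 d=-1/6
  seg 1: a=0 b=8/3 c=-1/2 d=1/12
S(3/4) = -89/128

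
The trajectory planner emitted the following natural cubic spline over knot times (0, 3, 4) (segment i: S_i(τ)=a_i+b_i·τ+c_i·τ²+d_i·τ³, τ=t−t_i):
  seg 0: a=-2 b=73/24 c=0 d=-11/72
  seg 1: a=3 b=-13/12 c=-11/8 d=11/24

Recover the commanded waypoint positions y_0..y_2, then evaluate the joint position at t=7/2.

y_0 = S_0(0) = a_0 = -2
y_1 = S_1(0) = a_1 = 3
y_2 = S_1(1) = 1
t_q=7/2 is in segment 1 (τ=1/2); S_1(τ)=139/64

y_0=-2 y_1=3 y_2=1
S(7/2) = 139/64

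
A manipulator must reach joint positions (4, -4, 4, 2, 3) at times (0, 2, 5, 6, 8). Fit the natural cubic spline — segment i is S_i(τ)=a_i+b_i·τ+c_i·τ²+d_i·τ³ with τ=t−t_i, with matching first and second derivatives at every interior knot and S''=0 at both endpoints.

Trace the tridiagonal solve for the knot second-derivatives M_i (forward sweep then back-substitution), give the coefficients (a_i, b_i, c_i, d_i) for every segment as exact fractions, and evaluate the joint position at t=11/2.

Δ: Δ0=-4, Δ1=8/3, Δ2=-2, Δ3=1/2
row 1: diag=10, rhs=40; c'=3/10, d'=4
row 2: denom=8−3·3/10=71/10; d'=(-28−3·4)/(71/10)=-400/71
row 3: denom=6−1·10/71=416/71; d'=(15−1·-400/71)/(416/71)=1465/416
back: M3=1465/416
back: M2=-400/71−10/71·1465/416=-1275/208
back: M1=4−3/10·-1275/208=2429/416
M: M0=0, M1=2429/416, M2=-1275/208, M3=1465/416, M4=0
seg 0: a=4, c=M0/2=0, d=(M1−M0)/(6·2)=2429/4992, b=Δ0−h0·(2M0+M1)/6=-7421/1248
seg 1: a=-4, c=M1/2=2429/832, d=(M2−M1)/(6·3)=-383/576, b=Δ1−h1·(2M1+M2)/6=-67/624
seg 2: a=4, c=M2/2=-1275/416, d=(M3−M2)/(6·1)=4015/2496, b=Δ2−h2·(2M2+M3)/6=-1357/2496
seg 3: a=2, c=M3/2=1465/832, d=(M4−M3)/(6·2)=-1465/4992, b=Δ3−h3·(2M3+M4)/6=-1153/624
t_q=11/2 → seg 2, τ=1/2; S=4+-1357/2496·τ+-1275/416·τ²+4015/2496·τ³=21053/6656

  seg 0: a=4 b=-7421/1248 c=0 d=2429/4992
  seg 1: a=-4 b=-67/624 c=2429/832 d=-383/576
  seg 2: a=4 b=-1357/2496 c=-1275/416 d=4015/2496
  seg 3: a=2 b=-1153/624 c=1465/832 d=-1465/4992
S(11/2) = 21053/6656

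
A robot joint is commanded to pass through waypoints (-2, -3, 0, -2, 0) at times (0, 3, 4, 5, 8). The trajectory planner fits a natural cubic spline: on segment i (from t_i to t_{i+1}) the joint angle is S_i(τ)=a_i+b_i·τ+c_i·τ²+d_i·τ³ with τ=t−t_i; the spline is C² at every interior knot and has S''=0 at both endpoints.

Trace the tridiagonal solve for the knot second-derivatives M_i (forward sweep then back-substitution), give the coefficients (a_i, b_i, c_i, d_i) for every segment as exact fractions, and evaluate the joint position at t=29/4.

  seg 0: a=-2 b=-259/120 c=0 d=73/360
  seg 1: a=-3 b=199/60 c=73/40 d=-257/120
  seg 2: a=0 b=13/24 c=-23/5 d=247/120
  seg 3: a=-2 b=-149/60 c=63/40 d=-7/40
S(29/4) = -823/512

Δ: Δ0=-1/3, Δ1=3, Δ2=-2, Δ3=2/3
row 1: diag=8, rhs=20; c'=1/8, d'=5/2
row 2: denom=4−1·1/8=31/8; d'=(-30−1·5/2)/(31/8)=-260/31
row 3: denom=8−1·8/31=240/31; d'=(16−1·-260/31)/(240/31)=63/20
back: M3=63/20
back: M2=-260/31−8/31·63/20=-46/5
back: M1=5/2−1/8·-46/5=73/20
M: M0=0, M1=73/20, M2=-46/5, M3=63/20, M4=0
seg 0: a=-2, c=M0/2=0, d=(M1−M0)/(6·3)=73/360, b=Δ0−h0·(2M0+M1)/6=-259/120
seg 1: a=-3, c=M1/2=73/40, d=(M2−M1)/(6·1)=-257/120, b=Δ1−h1·(2M1+M2)/6=199/60
seg 2: a=0, c=M2/2=-23/5, d=(M3−M2)/(6·1)=247/120, b=Δ2−h2·(2M2+M3)/6=13/24
seg 3: a=-2, c=M3/2=63/40, d=(M4−M3)/(6·3)=-7/40, b=Δ3−h3·(2M3+M4)/6=-149/60
t_q=29/4 → seg 3, τ=9/4; S=-2+-149/60·τ+63/40·τ²+-7/40·τ³=-823/512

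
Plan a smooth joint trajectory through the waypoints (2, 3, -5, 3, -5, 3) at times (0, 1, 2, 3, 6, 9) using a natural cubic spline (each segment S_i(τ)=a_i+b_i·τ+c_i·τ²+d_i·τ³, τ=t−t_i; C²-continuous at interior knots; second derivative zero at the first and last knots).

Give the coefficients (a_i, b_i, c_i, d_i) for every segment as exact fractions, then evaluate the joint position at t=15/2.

Δ: Δ0=1, Δ1=-8, Δ2=8, Δ3=-8/3, Δ4=8/3
row 1: diag=4, rhs=-54; c'=1/4, d'=-27/2
row 2: denom=4−1·1/4=15/4; d'=(96−1·-27/2)/(15/4)=146/5
row 3: denom=8−1·4/15=116/15; d'=(-64−1·146/5)/(116/15)=-699/58
row 4: denom=12−3·45/116=1257/116; d'=(32−3·-699/58)/(1257/116)=7906/1257
back: M4=7906/1257
back: M3=-699/58−45/116·7906/1257=-6072/419
back: M2=146/5−4/15·-6072/419=13854/419
back: M1=-27/2−1/4·13854/419=-9120/419
M: M0=0, M1=-9120/419, M2=13854/419, M3=-6072/419, M4=7906/1257, M5=0
seg 0: a=2, c=M0/2=0, d=(M1−M0)/(6·1)=-1520/419, b=Δ0−h0·(2M0+M1)/6=1939/419
seg 1: a=3, c=M1/2=-4560/419, d=(M2−M1)/(6·1)=3829/419, b=Δ1−h1·(2M1+M2)/6=-2621/419
seg 2: a=-5, c=M2/2=6927/419, d=(M3−M2)/(6·1)=-3321/419, b=Δ2−h2·(2M2+M3)/6=-254/419
seg 3: a=3, c=M3/2=-3036/419, d=(M4−M3)/(6·3)=13061/11313, b=Δ3−h3·(2M3+M4)/6=3637/419
seg 4: a=-5, c=M4/2=3953/1257, d=(M5−M4)/(6·3)=-3953/11313, b=Δ4−h4·(2M4+M5)/6=-1518/419
t_q=15/2 → seg 4, τ=3/2; S=-5+-1518/419·τ+3953/1257·τ²+-3953/11313·τ³=-15211/3352

  seg 0: a=2 b=1939/419 c=0 d=-1520/419
  seg 1: a=3 b=-2621/419 c=-4560/419 d=3829/419
  seg 2: a=-5 b=-254/419 c=6927/419 d=-3321/419
  seg 3: a=3 b=3637/419 c=-3036/419 d=13061/11313
  seg 4: a=-5 b=-1518/419 c=3953/1257 d=-3953/11313
S(15/2) = -15211/3352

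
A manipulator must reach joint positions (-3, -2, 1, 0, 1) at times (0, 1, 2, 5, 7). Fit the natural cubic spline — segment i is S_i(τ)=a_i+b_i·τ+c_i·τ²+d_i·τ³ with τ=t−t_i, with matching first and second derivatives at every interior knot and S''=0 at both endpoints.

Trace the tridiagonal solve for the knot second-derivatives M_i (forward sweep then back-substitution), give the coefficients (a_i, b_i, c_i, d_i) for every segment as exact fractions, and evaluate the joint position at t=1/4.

Δ: Δ0=1, Δ1=3, Δ2=-1/3, Δ3=1/2
row 1: diag=4, rhs=12; c'=1/4, d'=3
row 2: denom=8−1·1/4=31/4; d'=(-20−1·3)/(31/4)=-92/31
row 3: denom=10−3·12/31=274/31; d'=(5−3·-92/31)/(274/31)=431/274
back: M3=431/274
back: M2=-92/31−12/31·431/274=-490/137
back: M1=3−1/4·-490/137=1067/274
M: M0=0, M1=1067/274, M2=-490/137, M3=431/274, M4=0
seg 0: a=-3, c=M0/2=0, d=(M1−M0)/(6·1)=1067/1644, b=Δ0−h0·(2M0+M1)/6=577/1644
seg 1: a=-2, c=M1/2=1067/548, d=(M2−M1)/(6·1)=-2047/1644, b=Δ1−h1·(2M1+M2)/6=1889/822
seg 2: a=1, c=M2/2=-245/137, d=(M3−M2)/(6·3)=1411/4932, b=Δ2−h2·(2M2+M3)/6=4039/1644
seg 3: a=0, c=M3/2=431/548, d=(M4−M3)/(6·2)=-431/3288, b=Δ3−h3·(2M3+M4)/6=-451/822
t_q=1/4 → seg 0, τ=1/4; S=-3+577/1644·τ+0·τ²+1067/1644·τ³=-101783/35072

  seg 0: a=-3 b=577/1644 c=0 d=1067/1644
  seg 1: a=-2 b=1889/822 c=1067/548 d=-2047/1644
  seg 2: a=1 b=4039/1644 c=-245/137 d=1411/4932
  seg 3: a=0 b=-451/822 c=431/548 d=-431/3288
S(1/4) = -101783/35072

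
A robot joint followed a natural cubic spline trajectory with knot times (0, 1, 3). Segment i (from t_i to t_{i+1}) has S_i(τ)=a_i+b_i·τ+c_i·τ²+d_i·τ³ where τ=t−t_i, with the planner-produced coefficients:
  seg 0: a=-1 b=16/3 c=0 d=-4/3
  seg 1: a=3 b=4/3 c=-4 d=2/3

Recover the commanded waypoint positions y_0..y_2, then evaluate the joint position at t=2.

y_0=-1 y_1=3 y_2=-5
S(2) = 1

y_0 = S_0(0) = a_0 = -1
y_1 = S_1(0) = a_1 = 3
y_2 = S_1(2) = -5
t_q=2 is in segment 1 (τ=1); S_1(τ)=1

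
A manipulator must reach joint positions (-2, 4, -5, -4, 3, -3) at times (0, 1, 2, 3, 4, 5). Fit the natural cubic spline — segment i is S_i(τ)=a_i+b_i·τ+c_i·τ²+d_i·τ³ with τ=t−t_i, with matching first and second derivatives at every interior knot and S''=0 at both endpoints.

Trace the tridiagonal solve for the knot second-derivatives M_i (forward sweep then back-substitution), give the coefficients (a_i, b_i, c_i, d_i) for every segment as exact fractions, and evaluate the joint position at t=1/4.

  seg 0: a=-2 b=2207/209 c=0 d=-953/209
  seg 1: a=4 b=-652/209 c=-2859/209 d=1630/209
  seg 2: a=-5 b=-1480/209 c=2031/209 d=-18/11
  seg 3: a=-4 b=1556/209 c=1005/209 d=-1098/209
  seg 4: a=3 b=272/209 c=-2289/209 d=763/209
S(1/4) = 7607/13376

Δ: Δ0=6, Δ1=-9, Δ2=1, Δ3=7, Δ4=-6
row 1: diag=4, rhs=-90; c'=1/4, d'=-45/2
row 2: denom=4−1·1/4=15/4; d'=(60−1·-45/2)/(15/4)=22
row 3: denom=4−1·4/15=56/15; d'=(36−1·22)/(56/15)=15/4
row 4: denom=4−1·15/56=209/56; d'=(-78−1·15/4)/(209/56)=-4578/209
back: M4=-4578/209
back: M3=15/4−15/56·-4578/209=2010/209
back: M2=22−4/15·2010/209=4062/209
back: M1=-45/2−1/4·4062/209=-5718/209
M: M0=0, M1=-5718/209, M2=4062/209, M3=2010/209, M4=-4578/209, M5=0
seg 0: a=-2, c=M0/2=0, d=(M1−M0)/(6·1)=-953/209, b=Δ0−h0·(2M0+M1)/6=2207/209
seg 1: a=4, c=M1/2=-2859/209, d=(M2−M1)/(6·1)=1630/209, b=Δ1−h1·(2M1+M2)/6=-652/209
seg 2: a=-5, c=M2/2=2031/209, d=(M3−M2)/(6·1)=-18/11, b=Δ2−h2·(2M2+M3)/6=-1480/209
seg 3: a=-4, c=M3/2=1005/209, d=(M4−M3)/(6·1)=-1098/209, b=Δ3−h3·(2M3+M4)/6=1556/209
seg 4: a=3, c=M4/2=-2289/209, d=(M5−M4)/(6·1)=763/209, b=Δ4−h4·(2M4+M5)/6=272/209
t_q=1/4 → seg 0, τ=1/4; S=-2+2207/209·τ+0·τ²+-953/209·τ³=7607/13376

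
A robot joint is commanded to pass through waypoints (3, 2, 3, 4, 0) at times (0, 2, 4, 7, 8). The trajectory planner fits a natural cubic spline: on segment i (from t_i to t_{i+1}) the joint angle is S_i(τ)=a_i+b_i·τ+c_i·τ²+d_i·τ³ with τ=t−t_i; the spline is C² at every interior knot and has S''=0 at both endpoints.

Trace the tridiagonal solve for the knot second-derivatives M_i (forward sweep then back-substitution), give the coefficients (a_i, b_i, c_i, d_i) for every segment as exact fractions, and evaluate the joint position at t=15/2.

  seg 0: a=3 b=-545/804 c=0 d=143/3216
  seg 1: a=2 b=-29/201 c=143/536 d=89/3216
  seg 2: a=3 b=1009/804 c=29/67 d=-595/2412
  seg 3: a=4 b=-1129/402 c=-479/268 d=479/804
S(15/2) = 4767/2144

Δ: Δ0=-1/2, Δ1=1/2, Δ2=1/3, Δ3=-4
row 1: diag=8, rhs=6; c'=1/4, d'=3/4
row 2: denom=10−2·1/4=19/2; d'=(-1−2·3/4)/(19/2)=-5/19
row 3: denom=8−3·6/19=134/19; d'=(-26−3·-5/19)/(134/19)=-479/134
back: M3=-479/134
back: M2=-5/19−6/19·-479/134=58/67
back: M1=3/4−1/4·58/67=143/268
M: M0=0, M1=143/268, M2=58/67, M3=-479/134, M4=0
seg 0: a=3, c=M0/2=0, d=(M1−M0)/(6·2)=143/3216, b=Δ0−h0·(2M0+M1)/6=-545/804
seg 1: a=2, c=M1/2=143/536, d=(M2−M1)/(6·2)=89/3216, b=Δ1−h1·(2M1+M2)/6=-29/201
seg 2: a=3, c=M2/2=29/67, d=(M3−M2)/(6·3)=-595/2412, b=Δ2−h2·(2M2+M3)/6=1009/804
seg 3: a=4, c=M3/2=-479/268, d=(M4−M3)/(6·1)=479/804, b=Δ3−h3·(2M3+M4)/6=-1129/402
t_q=15/2 → seg 3, τ=1/2; S=4+-1129/402·τ+-479/268·τ²+479/804·τ³=4767/2144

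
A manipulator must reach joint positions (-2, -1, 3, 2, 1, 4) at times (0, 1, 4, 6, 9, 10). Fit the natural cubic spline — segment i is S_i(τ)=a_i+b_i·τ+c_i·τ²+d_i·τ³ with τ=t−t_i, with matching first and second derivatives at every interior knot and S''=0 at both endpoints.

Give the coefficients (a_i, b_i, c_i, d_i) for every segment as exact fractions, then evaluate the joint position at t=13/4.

  seg 0: a=-2 b=8441/9570 c=0 d=1129/9570
  seg 1: a=-1 b=5914/4785 c=1129/3190 d=-839/7830
  seg 2: a=3 b=4463/9570 c=-2921/4785 d=7/110
  seg 3: a=2 b=-11597/9570 c=-1094/4785 d=1361/7830
  seg 4: a=1 b=10094/4785 c=4261/3190 d=-4261/9570
S(13/4) = 480197/204160

Δ: Δ0=1, Δ1=4/3, Δ2=-1/2, Δ3=-1/3, Δ4=3
row 1: diag=8, rhs=2; c'=3/8, d'=1/4
row 2: denom=10−3·3/8=71/8; d'=(-11−3·1/4)/(71/8)=-94/71
row 3: denom=10−2·16/71=678/71; d'=(1−2·-94/71)/(678/71)=259/678
row 4: denom=8−3·71/226=1595/226; d'=(20−3·259/678)/(1595/226)=4261/1595
back: M4=4261/1595
back: M3=259/678−71/226·4261/1595=-2188/4785
back: M2=-94/71−16/71·-2188/4785=-5842/4785
back: M1=1/4−3/8·-5842/4785=1129/1595
M: M0=0, M1=1129/1595, M2=-5842/4785, M3=-2188/4785, M4=4261/1595, M5=0
seg 0: a=-2, c=M0/2=0, d=(M1−M0)/(6·1)=1129/9570, b=Δ0−h0·(2M0+M1)/6=8441/9570
seg 1: a=-1, c=M1/2=1129/3190, d=(M2−M1)/(6·3)=-839/7830, b=Δ1−h1·(2M1+M2)/6=5914/4785
seg 2: a=3, c=M2/2=-2921/4785, d=(M3−M2)/(6·2)=7/110, b=Δ2−h2·(2M2+M3)/6=4463/9570
seg 3: a=2, c=M3/2=-1094/4785, d=(M4−M3)/(6·3)=1361/7830, b=Δ3−h3·(2M3+M4)/6=-11597/9570
seg 4: a=1, c=M4/2=4261/3190, d=(M5−M4)/(6·1)=-4261/9570, b=Δ4−h4·(2M4+M5)/6=10094/4785
t_q=13/4 → seg 1, τ=9/4; S=-1+5914/4785·τ+1129/3190·τ²+-839/7830·τ³=480197/204160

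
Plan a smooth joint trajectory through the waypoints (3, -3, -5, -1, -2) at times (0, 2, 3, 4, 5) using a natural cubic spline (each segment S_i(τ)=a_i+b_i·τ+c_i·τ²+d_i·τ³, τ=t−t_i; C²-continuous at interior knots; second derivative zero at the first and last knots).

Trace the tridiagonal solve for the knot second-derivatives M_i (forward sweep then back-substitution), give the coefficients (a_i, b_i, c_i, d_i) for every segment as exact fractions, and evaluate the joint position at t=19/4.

Δ: Δ0=-3, Δ1=-2, Δ2=4, Δ3=-1
row 1: diag=6, rhs=6; c'=1/6, d'=1
row 2: denom=4−1·1/6=23/6; d'=(36−1·1)/(23/6)=210/23
row 3: denom=4−1·6/23=86/23; d'=(-30−1·210/23)/(86/23)=-450/43
back: M3=-450/43
back: M2=210/23−6/23·-450/43=510/43
back: M1=1−1/6·510/43=-42/43
M: M0=0, M1=-42/43, M2=510/43, M3=-450/43, M4=0
seg 0: a=3, c=M0/2=0, d=(M1−M0)/(6·2)=-7/86, b=Δ0−h0·(2M0+M1)/6=-115/43
seg 1: a=-3, c=M1/2=-21/43, d=(M2−M1)/(6·1)=92/43, b=Δ1−h1·(2M1+M2)/6=-157/43
seg 2: a=-5, c=M2/2=255/43, d=(M3−M2)/(6·1)=-160/43, b=Δ2−h2·(2M2+M3)/6=77/43
seg 3: a=-1, c=M3/2=-225/43, d=(M4−M3)/(6·1)=75/43, b=Δ3−h3·(2M3+M4)/6=107/43
t_q=19/4 → seg 3, τ=3/4; S=-1+107/43·τ+-225/43·τ²+75/43·τ³=-3691/2752

  seg 0: a=3 b=-115/43 c=0 d=-7/86
  seg 1: a=-3 b=-157/43 c=-21/43 d=92/43
  seg 2: a=-5 b=77/43 c=255/43 d=-160/43
  seg 3: a=-1 b=107/43 c=-225/43 d=75/43
S(19/4) = -3691/2752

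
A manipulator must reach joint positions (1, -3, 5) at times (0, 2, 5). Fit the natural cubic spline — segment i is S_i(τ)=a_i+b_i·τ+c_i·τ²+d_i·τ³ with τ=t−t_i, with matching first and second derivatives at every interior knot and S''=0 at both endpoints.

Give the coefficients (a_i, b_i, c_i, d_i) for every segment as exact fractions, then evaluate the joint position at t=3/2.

Δ: Δ0=-2, Δ1=8/3
row 1: diag=10, rhs=28; c'=3/10, d'=14/5
back: M1=14/5
M: M0=0, M1=14/5, M2=0
seg 0: a=1, c=M0/2=0, d=(M1−M0)/(6·2)=7/30, b=Δ0−h0·(2M0+M1)/6=-44/15
seg 1: a=-3, c=M1/2=7/5, d=(M2−M1)/(6·3)=-7/45, b=Δ1−h1·(2M1+M2)/6=-2/15
t_q=3/2 → seg 0, τ=3/2; S=1+-44/15·τ+0·τ²+7/30·τ³=-209/80

  seg 0: a=1 b=-44/15 c=0 d=7/30
  seg 1: a=-3 b=-2/15 c=7/5 d=-7/45
S(3/2) = -209/80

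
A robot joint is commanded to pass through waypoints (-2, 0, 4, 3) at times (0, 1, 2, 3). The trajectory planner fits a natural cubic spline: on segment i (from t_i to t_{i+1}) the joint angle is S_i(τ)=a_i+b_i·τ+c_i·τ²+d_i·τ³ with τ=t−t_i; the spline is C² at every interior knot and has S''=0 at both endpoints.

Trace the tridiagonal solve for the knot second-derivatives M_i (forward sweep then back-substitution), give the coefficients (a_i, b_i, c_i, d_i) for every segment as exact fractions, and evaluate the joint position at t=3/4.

  seg 0: a=-2 b=17/15 c=0 d=13/15
  seg 1: a=0 b=56/15 c=13/5 d=-7/3
  seg 2: a=4 b=29/15 c=-22/5 d=22/15
S(3/4) = -251/320

Δ: Δ0=2, Δ1=4, Δ2=-1
row 1: diag=4, rhs=12; c'=1/4, d'=3
row 2: denom=4−1·1/4=15/4; d'=(-30−1·3)/(15/4)=-44/5
back: M2=-44/5
back: M1=3−1/4·-44/5=26/5
M: M0=0, M1=26/5, M2=-44/5, M3=0
seg 0: a=-2, c=M0/2=0, d=(M1−M0)/(6·1)=13/15, b=Δ0−h0·(2M0+M1)/6=17/15
seg 1: a=0, c=M1/2=13/5, d=(M2−M1)/(6·1)=-7/3, b=Δ1−h1·(2M1+M2)/6=56/15
seg 2: a=4, c=M2/2=-22/5, d=(M3−M2)/(6·1)=22/15, b=Δ2−h2·(2M2+M3)/6=29/15
t_q=3/4 → seg 0, τ=3/4; S=-2+17/15·τ+0·τ²+13/15·τ³=-251/320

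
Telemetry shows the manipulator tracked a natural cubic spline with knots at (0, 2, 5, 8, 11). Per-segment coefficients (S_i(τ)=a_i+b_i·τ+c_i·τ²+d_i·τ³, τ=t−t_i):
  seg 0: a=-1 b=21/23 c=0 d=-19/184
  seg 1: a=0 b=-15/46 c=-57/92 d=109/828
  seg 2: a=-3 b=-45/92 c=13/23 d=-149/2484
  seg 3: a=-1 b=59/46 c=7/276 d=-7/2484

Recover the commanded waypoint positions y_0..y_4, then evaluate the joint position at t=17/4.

y_0 = S_0(0) = a_0 = -1
y_1 = S_1(0) = a_1 = 0
y_2 = S_2(0) = a_2 = -3
y_3 = S_3(0) = a_3 = -1
y_4 = S_3(3) = 3
t_q=17/4 is in segment 1 (τ=9/4); S_1(τ)=-13959/5888

y_0=-1 y_1=0 y_2=-3 y_3=-1 y_4=3
S(17/4) = -13959/5888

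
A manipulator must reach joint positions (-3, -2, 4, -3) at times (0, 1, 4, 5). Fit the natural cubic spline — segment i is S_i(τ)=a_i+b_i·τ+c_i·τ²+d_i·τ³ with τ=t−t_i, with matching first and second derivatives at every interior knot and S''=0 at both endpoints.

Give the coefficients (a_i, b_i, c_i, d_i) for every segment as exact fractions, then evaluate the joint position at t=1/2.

  seg 0: a=-3 b=4/11 c=0 d=7/11
  seg 1: a=-2 b=25/11 c=21/11 d=-2/3
  seg 2: a=4 b=-47/11 c=-45/11 d=15/11
S(1/2) = -241/88

Δ: Δ0=1, Δ1=2, Δ2=-7
row 1: diag=8, rhs=6; c'=3/8, d'=3/4
row 2: denom=8−3·3/8=55/8; d'=(-54−3·3/4)/(55/8)=-90/11
back: M2=-90/11
back: M1=3/4−3/8·-90/11=42/11
M: M0=0, M1=42/11, M2=-90/11, M3=0
seg 0: a=-3, c=M0/2=0, d=(M1−M0)/(6·1)=7/11, b=Δ0−h0·(2M0+M1)/6=4/11
seg 1: a=-2, c=M1/2=21/11, d=(M2−M1)/(6·3)=-2/3, b=Δ1−h1·(2M1+M2)/6=25/11
seg 2: a=4, c=M2/2=-45/11, d=(M3−M2)/(6·1)=15/11, b=Δ2−h2·(2M2+M3)/6=-47/11
t_q=1/2 → seg 0, τ=1/2; S=-3+4/11·τ+0·τ²+7/11·τ³=-241/88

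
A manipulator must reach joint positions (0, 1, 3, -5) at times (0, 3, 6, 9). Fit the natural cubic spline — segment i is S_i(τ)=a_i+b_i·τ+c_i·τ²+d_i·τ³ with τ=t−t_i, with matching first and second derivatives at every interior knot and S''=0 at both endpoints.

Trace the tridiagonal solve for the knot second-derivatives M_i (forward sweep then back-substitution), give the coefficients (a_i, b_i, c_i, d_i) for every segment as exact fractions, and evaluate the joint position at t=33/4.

Δ: Δ0=1/3, Δ1=2/3, Δ2=-8/3
row 1: diag=12, rhs=2; c'=1/4, d'=1/6
row 2: denom=12−3·1/4=45/4; d'=(-20−3·1/6)/(45/4)=-82/45
back: M2=-82/45
back: M1=1/6−1/4·-82/45=28/45
M: M0=0, M1=28/45, M2=-82/45, M3=0
seg 0: a=0, c=M0/2=0, d=(M1−M0)/(6·3)=14/405, b=Δ0−h0·(2M0+M1)/6=1/45
seg 1: a=1, c=M1/2=14/45, d=(M2−M1)/(6·3)=-11/81, b=Δ1−h1·(2M1+M2)/6=43/45
seg 2: a=3, c=M2/2=-41/45, d=(M3−M2)/(6·3)=41/405, b=Δ2−h2·(2M2+M3)/6=-38/45
t_q=33/4 → seg 2, τ=9/4; S=3+-38/45·τ+-41/45·τ²+41/405·τ³=-151/64

  seg 0: a=0 b=1/45 c=0 d=14/405
  seg 1: a=1 b=43/45 c=14/45 d=-11/81
  seg 2: a=3 b=-38/45 c=-41/45 d=41/405
S(33/4) = -151/64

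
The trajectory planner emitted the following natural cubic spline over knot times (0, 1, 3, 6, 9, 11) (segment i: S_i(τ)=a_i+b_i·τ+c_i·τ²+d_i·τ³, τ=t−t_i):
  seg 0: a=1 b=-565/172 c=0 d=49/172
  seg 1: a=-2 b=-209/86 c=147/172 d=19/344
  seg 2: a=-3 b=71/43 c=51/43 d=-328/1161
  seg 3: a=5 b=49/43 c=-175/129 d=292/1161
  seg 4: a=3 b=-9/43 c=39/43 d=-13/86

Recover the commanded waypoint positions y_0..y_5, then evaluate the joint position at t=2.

y_0=1 y_1=-2 y_2=-3 y_3=5 y_4=3 y_5=5
S(2) = -1211/344

y_0 = S_0(0) = a_0 = 1
y_1 = S_1(0) = a_1 = -2
y_2 = S_2(0) = a_2 = -3
y_3 = S_3(0) = a_3 = 5
y_4 = S_4(0) = a_4 = 3
y_5 = S_4(2) = 5
t_q=2 is in segment 1 (τ=1); S_1(τ)=-1211/344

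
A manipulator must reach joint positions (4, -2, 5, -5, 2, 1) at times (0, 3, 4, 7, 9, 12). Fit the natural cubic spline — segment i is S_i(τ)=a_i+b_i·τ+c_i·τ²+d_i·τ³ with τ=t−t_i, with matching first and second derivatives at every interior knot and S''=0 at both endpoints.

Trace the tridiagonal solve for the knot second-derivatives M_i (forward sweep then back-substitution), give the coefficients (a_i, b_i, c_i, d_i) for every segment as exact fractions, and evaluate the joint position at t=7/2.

  seg 0: a=4 b=-5437/888 c=0 d=3661/7992
  seg 1: a=-2 b=2773/444 c=3661/888 d=-997/296
  seg 2: a=5 b=3895/888 c=-664/111 d=1009/888
  seg 3: a=-5 b=-367/444 c=3769/888 d=-77/74
  seg 4: a=2 b=1627/444 c=-1775/888 d=1775/7992
S(7/2) = 12307/7104

Δ: Δ0=-2, Δ1=7, Δ2=-10/3, Δ3=7/2, Δ4=-1/3
row 1: diag=8, rhs=54; c'=1/8, d'=27/4
row 2: denom=8−1·1/8=63/8; d'=(-62−1·27/4)/(63/8)=-550/63
row 3: denom=10−3·8/21=62/7; d'=(41−3·-550/63)/(62/7)=1411/186
row 4: denom=10−2·7/31=296/31; d'=(-23−2·1411/186)/(296/31)=-1775/444
back: M4=-1775/444
back: M3=1411/186−7/31·-1775/444=3769/444
back: M2=-550/63−8/21·3769/444=-1328/111
back: M1=27/4−1/8·-1328/111=3661/444
M: M0=0, M1=3661/444, M2=-1328/111, M3=3769/444, M4=-1775/444, M5=0
seg 0: a=4, c=M0/2=0, d=(M1−M0)/(6·3)=3661/7992, b=Δ0−h0·(2M0+M1)/6=-5437/888
seg 1: a=-2, c=M1/2=3661/888, d=(M2−M1)/(6·1)=-997/296, b=Δ1−h1·(2M1+M2)/6=2773/444
seg 2: a=5, c=M2/2=-664/111, d=(M3−M2)/(6·3)=1009/888, b=Δ2−h2·(2M2+M3)/6=3895/888
seg 3: a=-5, c=M3/2=3769/888, d=(M4−M3)/(6·2)=-77/74, b=Δ3−h3·(2M3+M4)/6=-367/444
seg 4: a=2, c=M4/2=-1775/888, d=(M5−M4)/(6·3)=1775/7992, b=Δ4−h4·(2M4+M5)/6=1627/444
t_q=7/2 → seg 1, τ=1/2; S=-2+2773/444·τ+3661/888·τ²+-997/296·τ³=12307/7104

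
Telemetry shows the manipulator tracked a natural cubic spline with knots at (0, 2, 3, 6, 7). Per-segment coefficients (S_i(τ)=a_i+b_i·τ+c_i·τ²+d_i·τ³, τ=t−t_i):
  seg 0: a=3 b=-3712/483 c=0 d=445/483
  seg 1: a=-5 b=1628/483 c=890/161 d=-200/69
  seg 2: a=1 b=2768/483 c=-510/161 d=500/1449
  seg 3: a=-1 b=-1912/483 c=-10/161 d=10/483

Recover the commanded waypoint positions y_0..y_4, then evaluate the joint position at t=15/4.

y_0 = S_0(0) = a_0 = 3
y_1 = S_1(0) = a_1 = -5
y_2 = S_2(0) = a_2 = 1
y_3 = S_3(0) = a_3 = -1
y_4 = S_3(1) = -5
t_q=15/4 is in segment 2 (τ=3/4); S_2(τ)=9433/2576

y_0=3 y_1=-5 y_2=1 y_3=-1 y_4=-5
S(15/4) = 9433/2576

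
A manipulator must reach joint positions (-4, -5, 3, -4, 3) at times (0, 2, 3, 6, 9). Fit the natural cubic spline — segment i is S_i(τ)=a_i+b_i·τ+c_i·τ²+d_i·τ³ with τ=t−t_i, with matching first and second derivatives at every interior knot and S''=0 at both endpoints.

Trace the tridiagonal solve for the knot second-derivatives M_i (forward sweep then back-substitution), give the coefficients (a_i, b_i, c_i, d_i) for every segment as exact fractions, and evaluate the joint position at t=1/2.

Δ: Δ0=-1/2, Δ1=8, Δ2=-7/3, Δ3=7/3
row 1: diag=6, rhs=51; c'=1/6, d'=17/2
row 2: denom=8−1·1/6=47/6; d'=(-62−1·17/2)/(47/6)=-9
row 3: denom=12−3·18/47=510/47; d'=(28−3·-9)/(510/47)=517/102
back: M3=517/102
back: M2=-9−18/47·517/102=-186/17
back: M1=17/2−1/6·-186/17=351/34
M: M0=0, M1=351/34, M2=-186/17, M3=517/102, M4=0
seg 0: a=-4, c=M0/2=0, d=(M1−M0)/(6·2)=117/136, b=Δ0−h0·(2M0+M1)/6=-67/17
seg 1: a=-5, c=M1/2=351/68, d=(M2−M1)/(6·1)=-241/68, b=Δ1−h1·(2M1+M2)/6=217/34
seg 2: a=3, c=M2/2=-93/17, d=(M3−M2)/(6·3)=1633/1836, b=Δ2−h2·(2M2+M3)/6=413/68
seg 3: a=-4, c=M3/2=517/204, d=(M4−M3)/(6·3)=-517/1836, b=Δ3−h3·(2M3+M4)/6=-93/34
t_q=1/2 → seg 0, τ=1/2; S=-4+-67/17·τ+0·τ²+117/136·τ³=-6379/1088

  seg 0: a=-4 b=-67/17 c=0 d=117/136
  seg 1: a=-5 b=217/34 c=351/68 d=-241/68
  seg 2: a=3 b=413/68 c=-93/17 d=1633/1836
  seg 3: a=-4 b=-93/34 c=517/204 d=-517/1836
S(1/2) = -6379/1088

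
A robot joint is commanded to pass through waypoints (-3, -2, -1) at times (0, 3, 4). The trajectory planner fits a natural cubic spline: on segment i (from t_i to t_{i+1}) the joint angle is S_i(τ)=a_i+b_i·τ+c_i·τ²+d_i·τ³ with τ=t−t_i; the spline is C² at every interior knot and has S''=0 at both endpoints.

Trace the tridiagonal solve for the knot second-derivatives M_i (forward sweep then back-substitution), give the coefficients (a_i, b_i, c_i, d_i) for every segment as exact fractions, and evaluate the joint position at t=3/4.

  seg 0: a=-3 b=1/12 c=0 d=1/36
  seg 1: a=-2 b=5/6 c=1/4 d=-1/12
S(3/4) = -749/256

Δ: Δ0=1/3, Δ1=1
row 1: diag=8, rhs=4; c'=1/8, d'=1/2
back: M1=1/2
M: M0=0, M1=1/2, M2=0
seg 0: a=-3, c=M0/2=0, d=(M1−M0)/(6·3)=1/36, b=Δ0−h0·(2M0+M1)/6=1/12
seg 1: a=-2, c=M1/2=1/4, d=(M2−M1)/(6·1)=-1/12, b=Δ1−h1·(2M1+M2)/6=5/6
t_q=3/4 → seg 0, τ=3/4; S=-3+1/12·τ+0·τ²+1/36·τ³=-749/256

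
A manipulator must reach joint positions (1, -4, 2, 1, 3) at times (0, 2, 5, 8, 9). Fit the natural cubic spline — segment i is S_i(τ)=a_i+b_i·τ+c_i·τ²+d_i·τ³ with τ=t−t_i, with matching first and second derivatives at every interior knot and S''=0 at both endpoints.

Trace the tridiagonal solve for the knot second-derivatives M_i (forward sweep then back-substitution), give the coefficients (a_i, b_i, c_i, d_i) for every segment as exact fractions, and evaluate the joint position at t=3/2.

  seg 0: a=1 b=-1466/399 c=0 d=937/3192
  seg 1: a=-4 b=-121/798 c=937/532 d=-4999/14364
  seg 2: a=2 b=1627/1596 c=-547/399 d=4405/14364
  seg 3: a=1 b=857/798 c=739/532 d=-739/1596
S(3/2) = -4281/1216

Δ: Δ0=-5/2, Δ1=2, Δ2=-1/3, Δ3=2
row 1: diag=10, rhs=27; c'=3/10, d'=27/10
row 2: denom=12−3·3/10=111/10; d'=(-14−3·27/10)/(111/10)=-221/111
row 3: denom=8−3·10/37=266/37; d'=(14−3·-221/111)/(266/37)=739/266
back: M3=739/266
back: M2=-221/111−10/37·739/266=-1094/399
back: M1=27/10−3/10·-1094/399=937/266
M: M0=0, M1=937/266, M2=-1094/399, M3=739/266, M4=0
seg 0: a=1, c=M0/2=0, d=(M1−M0)/(6·2)=937/3192, b=Δ0−h0·(2M0+M1)/6=-1466/399
seg 1: a=-4, c=M1/2=937/532, d=(M2−M1)/(6·3)=-4999/14364, b=Δ1−h1·(2M1+M2)/6=-121/798
seg 2: a=2, c=M2/2=-547/399, d=(M3−M2)/(6·3)=4405/14364, b=Δ2−h2·(2M2+M3)/6=1627/1596
seg 3: a=1, c=M3/2=739/532, d=(M4−M3)/(6·1)=-739/1596, b=Δ3−h3·(2M3+M4)/6=857/798
t_q=3/2 → seg 0, τ=3/2; S=1+-1466/399·τ+0·τ²+937/3192·τ³=-4281/1216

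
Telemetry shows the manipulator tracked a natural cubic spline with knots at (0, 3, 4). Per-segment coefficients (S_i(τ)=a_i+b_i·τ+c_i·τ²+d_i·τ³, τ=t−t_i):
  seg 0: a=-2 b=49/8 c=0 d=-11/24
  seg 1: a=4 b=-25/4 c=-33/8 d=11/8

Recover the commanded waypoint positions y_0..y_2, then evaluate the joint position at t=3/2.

y_0=-2 y_1=4 y_2=-5
S(3/2) = 361/64

y_0 = S_0(0) = a_0 = -2
y_1 = S_1(0) = a_1 = 4
y_2 = S_1(1) = -5
t_q=3/2 is in segment 0 (τ=3/2); S_0(τ)=361/64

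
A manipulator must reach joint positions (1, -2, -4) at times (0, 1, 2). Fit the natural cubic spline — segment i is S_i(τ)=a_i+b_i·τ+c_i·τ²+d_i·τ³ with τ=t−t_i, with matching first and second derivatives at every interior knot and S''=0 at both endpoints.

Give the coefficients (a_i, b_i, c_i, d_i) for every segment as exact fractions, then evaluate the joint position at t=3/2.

Δ: Δ0=-3, Δ1=-2
row 1: diag=4, rhs=6; c'=1/4, d'=3/2
back: M1=3/2
M: M0=0, M1=3/2, M2=0
seg 0: a=1, c=M0/2=0, d=(M1−M0)/(6·1)=1/4, b=Δ0−h0·(2M0+M1)/6=-13/4
seg 1: a=-2, c=M1/2=3/4, d=(M2−M1)/(6·1)=-1/4, b=Δ1−h1·(2M1+M2)/6=-5/2
t_q=3/2 → seg 1, τ=1/2; S=-2+-5/2·τ+3/4·τ²+-1/4·τ³=-99/32

  seg 0: a=1 b=-13/4 c=0 d=1/4
  seg 1: a=-2 b=-5/2 c=3/4 d=-1/4
S(3/2) = -99/32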